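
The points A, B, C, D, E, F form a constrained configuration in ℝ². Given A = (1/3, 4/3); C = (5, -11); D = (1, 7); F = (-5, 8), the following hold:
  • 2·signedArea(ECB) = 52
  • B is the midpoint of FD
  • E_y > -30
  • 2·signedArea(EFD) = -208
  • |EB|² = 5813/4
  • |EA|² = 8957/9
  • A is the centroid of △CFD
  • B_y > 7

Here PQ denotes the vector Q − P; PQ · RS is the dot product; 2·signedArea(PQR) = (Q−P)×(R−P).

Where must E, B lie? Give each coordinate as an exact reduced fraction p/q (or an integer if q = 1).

1. B_x = -2  [B is the midpoint of FD]
2. B_y = 15/2  [B is the midpoint of FD]
   → B = (-2, 15/2)
3. E_x = 9  [2·signedArea(EFD) = -208 ∩ 2·signedArea(ECB) = 52]
4. E_y = -29  [2·signedArea(EFD) = -208 ∩ 2·signedArea(ECB) = 52]
   → E = (9, -29)

B = (-2, 15/2)
E = (9, -29)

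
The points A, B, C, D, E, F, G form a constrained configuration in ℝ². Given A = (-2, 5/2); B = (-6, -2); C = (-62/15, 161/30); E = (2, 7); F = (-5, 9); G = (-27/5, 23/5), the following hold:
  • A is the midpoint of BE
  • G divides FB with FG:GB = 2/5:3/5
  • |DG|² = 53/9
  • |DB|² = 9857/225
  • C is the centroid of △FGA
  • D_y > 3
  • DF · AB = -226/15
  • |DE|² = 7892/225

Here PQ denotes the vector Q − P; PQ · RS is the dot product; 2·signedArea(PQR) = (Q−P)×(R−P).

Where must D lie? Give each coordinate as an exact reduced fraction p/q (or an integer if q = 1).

1. D_x = -46/15  [line 4·x + 9/2·y + -163/30 = 0 ∩ |DB|² = 9857/225]
2. D_y = 59/15  [line 4·x + 9/2·y + -163/30 = 0 ∩ |DB|² = 9857/225]
   → D = (-46/15, 59/15)

D = (-46/15, 59/15)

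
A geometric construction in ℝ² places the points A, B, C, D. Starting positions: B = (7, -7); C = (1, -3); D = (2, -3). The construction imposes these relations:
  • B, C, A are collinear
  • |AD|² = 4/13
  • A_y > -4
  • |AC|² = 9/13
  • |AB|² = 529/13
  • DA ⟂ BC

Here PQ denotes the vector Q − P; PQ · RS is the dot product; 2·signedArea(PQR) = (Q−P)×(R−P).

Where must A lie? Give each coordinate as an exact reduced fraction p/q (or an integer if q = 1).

A = (22/13, -45/13)

1. A_x = 22/13  [B, C, A are collinear ∩ DA ⟂ BC]
2. A_y = -45/13  [B, C, A are collinear ∩ DA ⟂ BC]
   → A = (22/13, -45/13)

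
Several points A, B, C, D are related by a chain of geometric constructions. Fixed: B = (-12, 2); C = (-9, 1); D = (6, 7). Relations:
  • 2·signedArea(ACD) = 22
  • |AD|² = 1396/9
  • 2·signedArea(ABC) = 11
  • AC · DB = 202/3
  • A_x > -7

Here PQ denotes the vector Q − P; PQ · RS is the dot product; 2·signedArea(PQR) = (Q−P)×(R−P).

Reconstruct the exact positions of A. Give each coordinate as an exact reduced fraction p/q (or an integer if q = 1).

A = (-6, 11/3)

1. A_x = -6  [2·signedArea(ABC) = 11 ∩ AC · DB = 202/3]
2. A_y = 11/3  [2·signedArea(ABC) = 11 ∩ AC · DB = 202/3]
   → A = (-6, 11/3)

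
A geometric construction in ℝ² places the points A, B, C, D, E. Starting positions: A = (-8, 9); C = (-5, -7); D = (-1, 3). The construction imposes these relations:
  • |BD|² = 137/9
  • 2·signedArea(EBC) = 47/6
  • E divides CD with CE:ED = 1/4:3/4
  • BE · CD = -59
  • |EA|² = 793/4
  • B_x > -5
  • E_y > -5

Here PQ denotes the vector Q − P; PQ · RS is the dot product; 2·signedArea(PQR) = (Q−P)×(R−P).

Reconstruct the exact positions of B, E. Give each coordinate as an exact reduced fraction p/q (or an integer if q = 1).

1. E_x = -4  [E divides CD with CE:ED = 1/4:3/4]
2. E_y = -9/2  [E divides CD with CE:ED = 1/4:3/4]
   → E = (-4, -9/2)
3. B_x = -14/3  [BE · CD = -59 ∩ 2·signedArea(EBC) = 47/6]
4. B_y = 5/3  [BE · CD = -59 ∩ 2·signedArea(EBC) = 47/6]
   → B = (-14/3, 5/3)

B = (-14/3, 5/3)
E = (-4, -9/2)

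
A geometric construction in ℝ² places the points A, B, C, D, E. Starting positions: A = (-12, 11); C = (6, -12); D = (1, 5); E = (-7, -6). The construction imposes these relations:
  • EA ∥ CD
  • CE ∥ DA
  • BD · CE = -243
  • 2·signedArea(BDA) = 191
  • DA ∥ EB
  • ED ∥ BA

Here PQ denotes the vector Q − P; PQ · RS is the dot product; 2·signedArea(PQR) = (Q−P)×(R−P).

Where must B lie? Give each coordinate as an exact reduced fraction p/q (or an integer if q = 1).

B = (-20, 0)

1. B_x = -20  [ED ∥ BA ∩ DA ∥ EB]
2. B_y = 0  [ED ∥ BA ∩ DA ∥ EB]
   → B = (-20, 0)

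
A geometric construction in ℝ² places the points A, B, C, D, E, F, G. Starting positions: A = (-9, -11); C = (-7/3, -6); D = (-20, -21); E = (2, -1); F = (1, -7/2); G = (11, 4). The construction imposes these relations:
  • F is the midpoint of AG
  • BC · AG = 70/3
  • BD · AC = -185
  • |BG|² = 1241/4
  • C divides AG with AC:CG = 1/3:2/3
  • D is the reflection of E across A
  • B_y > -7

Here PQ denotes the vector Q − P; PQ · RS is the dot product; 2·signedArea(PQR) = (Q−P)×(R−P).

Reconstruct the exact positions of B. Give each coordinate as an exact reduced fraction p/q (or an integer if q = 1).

1. B_x = -7/2  [line -20/3·x + -5·y + -160/3 = 0 ∩ |BG|² = 1241/4]
2. B_y = -6  [line -20/3·x + -5·y + -160/3 = 0 ∩ |BG|² = 1241/4]
   → B = (-7/2, -6)

B = (-7/2, -6)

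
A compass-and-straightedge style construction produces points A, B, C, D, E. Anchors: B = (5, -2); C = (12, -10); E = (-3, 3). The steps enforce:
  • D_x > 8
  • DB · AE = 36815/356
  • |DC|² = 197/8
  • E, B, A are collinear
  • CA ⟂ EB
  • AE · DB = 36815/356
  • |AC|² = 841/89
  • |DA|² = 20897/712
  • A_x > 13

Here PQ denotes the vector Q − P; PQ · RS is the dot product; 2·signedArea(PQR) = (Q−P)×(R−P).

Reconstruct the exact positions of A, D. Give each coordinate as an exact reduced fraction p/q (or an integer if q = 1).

A = (1213/89, -658/89)
D = (33/4, -27/4)

1. A_x = 1213/89  [E, B, A are collinear ∩ CA ⟂ EB]
2. A_y = -658/89  [E, B, A are collinear ∩ CA ⟂ EB]
   → A = (1213/89, -658/89)
3. D_x = 33/4  [line 1480/89·x + -925/89·y + -73815/356 = 0 ∩ |DC|² = 197/8]
4. D_y = -27/4  [line 1480/89·x + -925/89·y + -73815/356 = 0 ∩ |DC|² = 197/8]
   → D = (33/4, -27/4)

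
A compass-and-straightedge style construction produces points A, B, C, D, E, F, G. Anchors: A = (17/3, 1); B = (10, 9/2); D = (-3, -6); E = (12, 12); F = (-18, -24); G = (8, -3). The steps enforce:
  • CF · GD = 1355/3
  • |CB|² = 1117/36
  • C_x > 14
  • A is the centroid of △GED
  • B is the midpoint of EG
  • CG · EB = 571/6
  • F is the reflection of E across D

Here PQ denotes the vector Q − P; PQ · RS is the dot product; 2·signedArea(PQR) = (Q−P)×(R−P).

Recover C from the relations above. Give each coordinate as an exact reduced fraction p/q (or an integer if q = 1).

C = (43/3, 8)

1. C_x = 43/3  [CG · EB = 571/6 ∩ CF · GD = 1355/3]
2. C_y = 8  [CG · EB = 571/6 ∩ CF · GD = 1355/3]
   → C = (43/3, 8)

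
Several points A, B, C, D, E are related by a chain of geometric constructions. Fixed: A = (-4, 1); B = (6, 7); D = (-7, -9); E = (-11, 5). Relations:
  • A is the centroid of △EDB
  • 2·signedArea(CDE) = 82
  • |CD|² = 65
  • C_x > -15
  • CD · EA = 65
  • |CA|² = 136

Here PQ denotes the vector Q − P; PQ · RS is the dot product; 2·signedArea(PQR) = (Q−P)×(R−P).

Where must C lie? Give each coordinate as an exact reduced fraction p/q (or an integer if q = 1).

C = (-14, -5)

1. C_x = -14  [2·signedArea(CDE) = 82 ∩ CD · EA = 65]
2. C_y = -5  [2·signedArea(CDE) = 82 ∩ CD · EA = 65]
   → C = (-14, -5)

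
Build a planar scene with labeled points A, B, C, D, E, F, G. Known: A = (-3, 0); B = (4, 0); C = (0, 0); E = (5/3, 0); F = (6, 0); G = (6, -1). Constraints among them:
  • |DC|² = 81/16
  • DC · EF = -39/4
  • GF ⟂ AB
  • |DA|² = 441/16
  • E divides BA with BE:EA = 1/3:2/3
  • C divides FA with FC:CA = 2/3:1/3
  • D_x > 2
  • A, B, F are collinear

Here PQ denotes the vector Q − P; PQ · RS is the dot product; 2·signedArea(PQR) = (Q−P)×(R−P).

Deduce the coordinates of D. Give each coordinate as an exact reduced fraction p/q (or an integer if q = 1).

D = (9/4, 0)

1. D_x = 9/4  [DC · EF = -39/4]
2. D_y = 0  [|DC|² = 81/16]
   → D = (9/4, 0)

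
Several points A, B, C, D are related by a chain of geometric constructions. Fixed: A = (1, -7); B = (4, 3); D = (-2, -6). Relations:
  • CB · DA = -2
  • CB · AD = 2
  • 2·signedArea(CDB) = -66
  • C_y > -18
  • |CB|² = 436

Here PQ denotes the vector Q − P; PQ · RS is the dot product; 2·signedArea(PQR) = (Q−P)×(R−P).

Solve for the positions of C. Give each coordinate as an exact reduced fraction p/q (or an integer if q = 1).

C = (-2, -17)

1. C_x = -2  [2·signedArea(CDB) = -66 ∩ CB · DA = -2]
2. C_y = -17  [2·signedArea(CDB) = -66 ∩ CB · DA = -2]
   → C = (-2, -17)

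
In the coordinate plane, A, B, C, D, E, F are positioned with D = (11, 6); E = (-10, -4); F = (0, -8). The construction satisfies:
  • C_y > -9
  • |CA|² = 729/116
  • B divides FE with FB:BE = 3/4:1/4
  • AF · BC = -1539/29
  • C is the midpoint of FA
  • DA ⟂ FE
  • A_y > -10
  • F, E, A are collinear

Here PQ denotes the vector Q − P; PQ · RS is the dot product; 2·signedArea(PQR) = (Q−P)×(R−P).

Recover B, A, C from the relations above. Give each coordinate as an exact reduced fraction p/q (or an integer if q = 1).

A = (135/29, -286/29)
B = (-15/2, -5)
C = (135/58, -259/29)

1. B_x = -15/2  [B divides FE with FB:BE = 3/4:1/4]
2. B_y = -5  [B divides FE with FB:BE = 3/4:1/4]
   → B = (-15/2, -5)
3. A_x = 135/29  [F, E, A are collinear ∩ DA ⟂ FE]
4. A_y = -286/29  [F, E, A are collinear ∩ DA ⟂ FE]
   → A = (135/29, -286/29)
5. C_x = 135/58  [C is the midpoint of FA]
6. C_y = -259/29  [C is the midpoint of FA]
   → C = (135/58, -259/29)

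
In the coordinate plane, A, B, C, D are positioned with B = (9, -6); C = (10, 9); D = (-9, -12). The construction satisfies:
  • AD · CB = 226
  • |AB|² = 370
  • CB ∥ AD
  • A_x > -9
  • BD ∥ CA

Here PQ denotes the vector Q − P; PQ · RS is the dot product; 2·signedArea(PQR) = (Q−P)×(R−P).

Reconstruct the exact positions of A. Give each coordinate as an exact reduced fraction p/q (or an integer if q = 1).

1. A_x = -8  [CB ∥ AD ∩ BD ∥ CA]
2. A_y = 3  [CB ∥ AD ∩ BD ∥ CA]
   → A = (-8, 3)

A = (-8, 3)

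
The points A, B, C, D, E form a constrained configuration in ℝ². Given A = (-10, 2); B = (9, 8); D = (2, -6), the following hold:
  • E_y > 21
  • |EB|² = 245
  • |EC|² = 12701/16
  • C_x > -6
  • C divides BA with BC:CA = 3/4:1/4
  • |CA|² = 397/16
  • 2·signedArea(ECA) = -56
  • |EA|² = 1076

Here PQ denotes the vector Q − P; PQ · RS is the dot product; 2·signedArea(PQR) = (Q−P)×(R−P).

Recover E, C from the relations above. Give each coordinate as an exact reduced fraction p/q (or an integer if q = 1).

1. C_x = -21/4  [C divides BA with BC:CA = 3/4:1/4]
2. C_y = 7/2  [C divides BA with BC:CA = 3/4:1/4]
   → C = (-21/4, 7/2)
3. E_x = 16  [line 3/2·x + -19/4·y + 161/2 = 0 ∩ |EC|² = 12701/16]
4. E_y = 22  [line 3/2·x + -19/4·y + 161/2 = 0 ∩ |EC|² = 12701/16]
   → E = (16, 22)

C = (-21/4, 7/2)
E = (16, 22)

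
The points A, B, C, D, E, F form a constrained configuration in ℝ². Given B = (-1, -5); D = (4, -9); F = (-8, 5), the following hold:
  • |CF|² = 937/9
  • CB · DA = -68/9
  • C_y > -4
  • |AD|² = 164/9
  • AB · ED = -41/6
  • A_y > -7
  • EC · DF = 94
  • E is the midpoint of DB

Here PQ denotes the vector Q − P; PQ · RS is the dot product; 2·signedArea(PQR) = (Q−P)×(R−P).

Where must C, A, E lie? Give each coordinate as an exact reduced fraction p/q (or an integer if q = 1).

A = (2/3, -19/3)
C = (-5/3, -3)
E = (3/2, -7)

1. E_x = 3/2  [E is the midpoint of DB]
2. E_y = -7  [E is the midpoint of DB]
   → E = (3/2, -7)
3. A_x = 2/3  [line -5/2·x + 2·y + 43/3 = 0 ∩ |AD|² = 164/9]
4. A_y = -19/3  [line -5/2·x + 2·y + 43/3 = 0 ∩ |AD|² = 164/9]
   → A = (2/3, -19/3)
5. C_x = -5/3  [CB · DA = -68/9 ∩ EC · DF = 94]
6. C_y = -3  [CB · DA = -68/9 ∩ EC · DF = 94]
   → C = (-5/3, -3)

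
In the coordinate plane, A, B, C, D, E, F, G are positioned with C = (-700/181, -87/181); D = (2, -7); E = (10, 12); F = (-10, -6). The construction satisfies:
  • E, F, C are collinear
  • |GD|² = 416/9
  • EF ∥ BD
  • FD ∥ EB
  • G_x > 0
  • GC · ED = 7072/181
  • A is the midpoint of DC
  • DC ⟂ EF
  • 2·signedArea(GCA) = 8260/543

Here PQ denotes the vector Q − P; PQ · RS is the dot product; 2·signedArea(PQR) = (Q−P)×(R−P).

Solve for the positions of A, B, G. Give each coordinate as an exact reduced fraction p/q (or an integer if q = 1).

A = (-169/181, -677/181)
B = (22, 11)
G = (2/3, -1/3)

1. A_x = -169/181  [A is the midpoint of DC]
2. A_y = -677/181  [A is the midpoint of DC]
   → A = (-169/181, -677/181)
3. B_x = 22  [EF ∥ BD ∩ FD ∥ EB]
4. B_y = 11  [EF ∥ BD ∩ FD ∥ EB]
   → B = (22, 11)
5. G_x = 2/3  [2·signedArea(GCA) = 8260/543 ∩ GC · ED = 7072/181]
6. G_y = -1/3  [2·signedArea(GCA) = 8260/543 ∩ GC · ED = 7072/181]
   → G = (2/3, -1/3)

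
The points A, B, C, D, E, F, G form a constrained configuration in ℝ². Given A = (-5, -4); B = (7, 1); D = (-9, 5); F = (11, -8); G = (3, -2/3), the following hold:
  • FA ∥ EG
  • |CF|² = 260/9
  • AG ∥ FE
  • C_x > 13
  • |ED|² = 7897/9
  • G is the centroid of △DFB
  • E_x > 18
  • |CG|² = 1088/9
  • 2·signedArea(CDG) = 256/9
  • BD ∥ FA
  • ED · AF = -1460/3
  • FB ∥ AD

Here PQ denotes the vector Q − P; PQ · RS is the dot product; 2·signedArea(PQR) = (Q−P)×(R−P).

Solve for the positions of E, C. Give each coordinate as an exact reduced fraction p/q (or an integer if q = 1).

C = (41/3, -10/3)
E = (19, -14/3)

1. E_x = 19  [FA ∥ EG ∩ AG ∥ FE]
2. E_y = -14/3  [FA ∥ EG ∩ AG ∥ FE]
   → E = (19, -14/3)
3. C_x = 41/3  [line 17/3·x + 12·y + -337/9 = 0 ∩ |CG|² = 1088/9]
4. C_y = -10/3  [line 17/3·x + 12·y + -337/9 = 0 ∩ |CG|² = 1088/9]
   → C = (41/3, -10/3)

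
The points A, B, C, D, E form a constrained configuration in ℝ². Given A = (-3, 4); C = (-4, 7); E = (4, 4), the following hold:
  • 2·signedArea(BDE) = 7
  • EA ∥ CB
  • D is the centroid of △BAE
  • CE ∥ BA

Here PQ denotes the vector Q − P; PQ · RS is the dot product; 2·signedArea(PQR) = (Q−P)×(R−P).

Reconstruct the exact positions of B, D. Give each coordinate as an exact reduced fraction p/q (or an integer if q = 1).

B = (-11, 7)
D = (-10/3, 5)

1. B_x = -11  [CE ∥ BA ∩ EA ∥ CB]
2. B_y = 7  [CE ∥ BA ∩ EA ∥ CB]
   → B = (-11, 7)
3. D_x = -10/3  [D is the centroid of △BAE]
4. D_y = 5  [D is the centroid of △BAE]
   → D = (-10/3, 5)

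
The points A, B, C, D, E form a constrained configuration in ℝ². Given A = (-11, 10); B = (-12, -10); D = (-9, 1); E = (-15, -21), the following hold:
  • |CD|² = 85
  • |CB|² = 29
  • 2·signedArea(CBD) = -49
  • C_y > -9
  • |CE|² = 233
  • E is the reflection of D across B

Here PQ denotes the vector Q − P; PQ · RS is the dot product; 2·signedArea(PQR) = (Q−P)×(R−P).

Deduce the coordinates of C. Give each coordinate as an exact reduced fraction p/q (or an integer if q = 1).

1. C_x = -7  [line -11·x + 3·y + -53 = 0 ∩ |CE|² = 233]
2. C_y = -8  [line -11·x + 3·y + -53 = 0 ∩ |CE|² = 233]
   → C = (-7, -8)

C = (-7, -8)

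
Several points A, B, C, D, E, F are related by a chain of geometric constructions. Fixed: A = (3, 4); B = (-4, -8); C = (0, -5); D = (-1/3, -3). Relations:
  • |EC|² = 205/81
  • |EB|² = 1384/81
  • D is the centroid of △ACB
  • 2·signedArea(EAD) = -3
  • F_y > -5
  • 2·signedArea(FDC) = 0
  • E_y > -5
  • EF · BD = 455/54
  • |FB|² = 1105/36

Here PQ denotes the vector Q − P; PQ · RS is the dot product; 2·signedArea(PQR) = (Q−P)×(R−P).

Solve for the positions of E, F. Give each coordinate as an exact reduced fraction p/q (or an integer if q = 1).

1. E_x = -14/9  [line 7·x + -10/3·y + -14/3 = 0 ∩ |EB|² = 1384/81]
2. E_y = -14/3  [line 7·x + -10/3·y + -14/3 = 0 ∩ |EB|² = 1384/81]
   → E = (-14/9, -14/3)
3. F_x = -1/6  [EF · BD = 455/54 ∩ 2·signedArea(FDC) = 0]
4. F_y = -4  [EF · BD = 455/54 ∩ 2·signedArea(FDC) = 0]
   → F = (-1/6, -4)

E = (-14/9, -14/3)
F = (-1/6, -4)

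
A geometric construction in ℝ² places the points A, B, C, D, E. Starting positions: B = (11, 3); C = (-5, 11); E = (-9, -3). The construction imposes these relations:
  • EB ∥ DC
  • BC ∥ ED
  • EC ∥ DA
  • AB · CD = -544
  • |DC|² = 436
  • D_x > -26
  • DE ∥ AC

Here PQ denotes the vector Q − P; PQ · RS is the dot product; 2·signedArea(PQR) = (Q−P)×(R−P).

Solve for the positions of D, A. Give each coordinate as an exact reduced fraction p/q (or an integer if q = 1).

1. D_x = -25  [EB ∥ DC ∩ BC ∥ ED]
2. D_y = 5  [EB ∥ DC ∩ BC ∥ ED]
   → D = (-25, 5)
3. A_x = -21  [DE ∥ AC ∩ EC ∥ DA]
4. A_y = 19  [DE ∥ AC ∩ EC ∥ DA]
   → A = (-21, 19)

A = (-21, 19)
D = (-25, 5)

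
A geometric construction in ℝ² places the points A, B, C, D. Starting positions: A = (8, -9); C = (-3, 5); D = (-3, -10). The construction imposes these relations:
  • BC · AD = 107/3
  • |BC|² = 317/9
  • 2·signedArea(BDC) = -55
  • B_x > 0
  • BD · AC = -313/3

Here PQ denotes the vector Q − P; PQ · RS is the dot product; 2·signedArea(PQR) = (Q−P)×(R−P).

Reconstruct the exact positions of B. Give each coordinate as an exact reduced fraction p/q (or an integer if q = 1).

1. B_x = 2/3  [2·signedArea(BDC) = -55 ∩ BC · AD = 107/3]
2. B_y = 1/3  [2·signedArea(BDC) = -55 ∩ BC · AD = 107/3]
   → B = (2/3, 1/3)

B = (2/3, 1/3)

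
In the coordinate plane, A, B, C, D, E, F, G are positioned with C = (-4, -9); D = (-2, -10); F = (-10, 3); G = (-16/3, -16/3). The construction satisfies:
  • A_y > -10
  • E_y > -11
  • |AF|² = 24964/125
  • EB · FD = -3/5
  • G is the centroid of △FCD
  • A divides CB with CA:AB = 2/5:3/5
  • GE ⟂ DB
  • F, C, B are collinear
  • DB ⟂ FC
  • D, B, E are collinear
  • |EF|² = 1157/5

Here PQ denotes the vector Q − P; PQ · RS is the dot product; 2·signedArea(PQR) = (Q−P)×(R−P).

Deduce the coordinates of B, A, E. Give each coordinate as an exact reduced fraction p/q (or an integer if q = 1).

1. B_x = -16/5  [F, C, B are collinear ∩ DB ⟂ FC]
2. B_y = -53/5  [F, C, B are collinear ∩ DB ⟂ FC]
   → B = (-16/5, -53/5)
3. A_x = -92/25  [A divides CB with CA:AB = 2/5:3/5]
4. A_y = -241/25  [A divides CB with CA:AB = 2/5:3/5]
   → A = (-92/25, -241/25)
5. E_x = -14/5  [D, B, E are collinear ∩ GE ⟂ DB]
6. E_y = -52/5  [D, B, E are collinear ∩ GE ⟂ DB]
   → E = (-14/5, -52/5)

A = (-92/25, -241/25)
B = (-16/5, -53/5)
E = (-14/5, -52/5)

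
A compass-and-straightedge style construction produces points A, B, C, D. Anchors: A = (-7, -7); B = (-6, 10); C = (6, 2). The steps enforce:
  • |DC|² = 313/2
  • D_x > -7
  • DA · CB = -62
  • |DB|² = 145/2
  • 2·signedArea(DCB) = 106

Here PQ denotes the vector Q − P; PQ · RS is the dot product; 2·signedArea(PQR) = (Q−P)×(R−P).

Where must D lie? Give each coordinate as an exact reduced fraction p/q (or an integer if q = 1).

D = (-13/2, 3/2)

1. D_x = -13/2  [DA · CB = -62 ∩ 2·signedArea(DCB) = 106]
2. D_y = 3/2  [DA · CB = -62 ∩ 2·signedArea(DCB) = 106]
   → D = (-13/2, 3/2)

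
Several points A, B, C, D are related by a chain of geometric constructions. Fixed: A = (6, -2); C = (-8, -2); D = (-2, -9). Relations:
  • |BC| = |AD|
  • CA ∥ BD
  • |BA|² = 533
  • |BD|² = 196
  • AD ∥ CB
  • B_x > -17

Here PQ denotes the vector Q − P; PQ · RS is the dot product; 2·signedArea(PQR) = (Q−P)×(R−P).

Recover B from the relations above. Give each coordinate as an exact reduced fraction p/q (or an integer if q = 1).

1. B_x = -16  [CA ∥ BD ∩ AD ∥ CB]
2. B_y = -9  [CA ∥ BD ∩ AD ∥ CB]
   → B = (-16, -9)

B = (-16, -9)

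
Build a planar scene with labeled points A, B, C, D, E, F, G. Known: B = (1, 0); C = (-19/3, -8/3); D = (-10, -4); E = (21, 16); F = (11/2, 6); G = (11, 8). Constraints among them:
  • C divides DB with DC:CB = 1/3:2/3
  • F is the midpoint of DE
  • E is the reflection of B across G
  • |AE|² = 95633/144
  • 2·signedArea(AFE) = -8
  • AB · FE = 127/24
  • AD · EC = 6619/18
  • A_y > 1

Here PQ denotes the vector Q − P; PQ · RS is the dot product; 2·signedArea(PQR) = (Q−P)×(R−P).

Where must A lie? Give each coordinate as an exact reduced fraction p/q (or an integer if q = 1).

1. A_x = -5/12  [AD · EC = 6619/18 ∩ AB · FE = 127/24]
2. A_y = 5/3  [AD · EC = 6619/18 ∩ AB · FE = 127/24]
   → A = (-5/12, 5/3)

A = (-5/12, 5/3)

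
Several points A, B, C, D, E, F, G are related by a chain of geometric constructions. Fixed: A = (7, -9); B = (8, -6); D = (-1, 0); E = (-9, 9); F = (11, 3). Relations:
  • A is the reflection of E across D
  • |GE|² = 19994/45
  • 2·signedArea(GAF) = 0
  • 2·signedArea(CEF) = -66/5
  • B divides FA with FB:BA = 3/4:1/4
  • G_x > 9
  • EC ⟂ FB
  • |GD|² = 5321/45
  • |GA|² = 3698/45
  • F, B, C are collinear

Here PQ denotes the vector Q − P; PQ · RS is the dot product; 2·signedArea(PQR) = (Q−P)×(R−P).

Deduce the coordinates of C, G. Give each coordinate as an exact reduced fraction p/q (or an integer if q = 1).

C = (54/5, 12/5)
G = (148/15, -2/5)

1. C_x = 54/5  [F, B, C are collinear ∩ EC ⟂ FB]
2. C_y = 12/5  [F, B, C are collinear ∩ EC ⟂ FB]
   → C = (54/5, 12/5)
3. G_x = 148/15  [line -12·x + 4·y + 120 = 0 ∩ |GD|² = 5321/45]
4. G_y = -2/5  [line -12·x + 4·y + 120 = 0 ∩ |GD|² = 5321/45]
   → G = (148/15, -2/5)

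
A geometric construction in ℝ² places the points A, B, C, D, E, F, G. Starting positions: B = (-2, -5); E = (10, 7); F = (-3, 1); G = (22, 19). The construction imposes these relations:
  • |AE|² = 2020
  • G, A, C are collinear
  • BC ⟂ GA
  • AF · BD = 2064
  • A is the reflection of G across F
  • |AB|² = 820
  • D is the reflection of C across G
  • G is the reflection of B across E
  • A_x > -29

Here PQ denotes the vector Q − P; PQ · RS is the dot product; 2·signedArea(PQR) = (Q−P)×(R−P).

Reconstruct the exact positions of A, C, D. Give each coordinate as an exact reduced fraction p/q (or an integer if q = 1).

A = (-28, -17)
C = (-4922/949, -545/949)
D = (46678/949, 36607/949)

1. A_x = -28  [A is the reflection of G across F]
2. A_y = -17  [A is the reflection of G across F]
   → A = (-28, -17)
3. C_x = -4922/949  [G, A, C are collinear ∩ BC ⟂ GA]
4. C_y = -545/949  [G, A, C are collinear ∩ BC ⟂ GA]
   → C = (-4922/949, -545/949)
5. D_x = 46678/949  [D is the reflection of C across G]
6. D_y = 36607/949  [D is the reflection of C across G]
   → D = (46678/949, 36607/949)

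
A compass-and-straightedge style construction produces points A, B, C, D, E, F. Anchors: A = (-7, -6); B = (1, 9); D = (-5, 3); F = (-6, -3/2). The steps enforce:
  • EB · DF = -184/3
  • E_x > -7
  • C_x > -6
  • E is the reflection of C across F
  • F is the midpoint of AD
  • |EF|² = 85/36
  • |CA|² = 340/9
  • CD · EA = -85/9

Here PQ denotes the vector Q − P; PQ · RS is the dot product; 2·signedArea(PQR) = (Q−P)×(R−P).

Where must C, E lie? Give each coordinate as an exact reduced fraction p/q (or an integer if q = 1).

C = (-17/3, 0)
E = (-19/3, -3)

1. E_x = -19/3  [line 1·x + 9/2·y + 119/6 = 0 ∩ |EF|² = 85/36]
2. E_y = -3  [line 1·x + 9/2·y + 119/6 = 0 ∩ |EF|² = 85/36]
   → E = (-19/3, -3)
3. C_x = -17/3  [CD · EA = -85/9 ∩ E is the reflection of C across F]
4. C_y = 0  [CD · EA = -85/9 ∩ E is the reflection of C across F]
   → C = (-17/3, 0)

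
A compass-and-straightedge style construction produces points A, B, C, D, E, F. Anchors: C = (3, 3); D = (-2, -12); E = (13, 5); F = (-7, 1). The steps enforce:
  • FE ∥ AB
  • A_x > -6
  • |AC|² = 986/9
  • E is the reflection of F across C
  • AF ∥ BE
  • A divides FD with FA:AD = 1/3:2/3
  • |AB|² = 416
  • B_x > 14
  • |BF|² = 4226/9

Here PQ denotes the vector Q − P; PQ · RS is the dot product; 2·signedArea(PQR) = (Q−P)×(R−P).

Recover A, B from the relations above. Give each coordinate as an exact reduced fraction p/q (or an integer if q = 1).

1. A_x = -16/3  [A divides FD with FA:AD = 1/3:2/3]
2. A_y = -10/3  [A divides FD with FA:AD = 1/3:2/3]
   → A = (-16/3, -10/3)
3. B_x = 44/3  [AF ∥ BE ∩ FE ∥ AB]
4. B_y = 2/3  [AF ∥ BE ∩ FE ∥ AB]
   → B = (44/3, 2/3)

A = (-16/3, -10/3)
B = (44/3, 2/3)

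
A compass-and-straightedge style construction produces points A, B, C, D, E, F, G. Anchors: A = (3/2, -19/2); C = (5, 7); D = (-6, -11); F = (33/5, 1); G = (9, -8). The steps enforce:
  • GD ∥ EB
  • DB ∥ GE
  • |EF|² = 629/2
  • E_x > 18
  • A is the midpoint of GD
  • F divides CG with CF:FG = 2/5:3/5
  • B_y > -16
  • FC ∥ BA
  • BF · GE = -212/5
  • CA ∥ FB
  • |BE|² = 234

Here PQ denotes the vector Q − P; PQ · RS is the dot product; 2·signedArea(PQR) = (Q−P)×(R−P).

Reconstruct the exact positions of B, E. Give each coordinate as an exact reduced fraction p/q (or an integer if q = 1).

1. B_x = 31/10  [FC ∥ BA ∩ CA ∥ FB]
2. B_y = -31/2  [FC ∥ BA ∩ CA ∥ FB]
   → B = (31/10, -31/2)
3. E_x = 181/10  [GD ∥ EB ∩ DB ∥ GE]
4. E_y = -25/2  [GD ∥ EB ∩ DB ∥ GE]
   → E = (181/10, -25/2)

B = (31/10, -31/2)
E = (181/10, -25/2)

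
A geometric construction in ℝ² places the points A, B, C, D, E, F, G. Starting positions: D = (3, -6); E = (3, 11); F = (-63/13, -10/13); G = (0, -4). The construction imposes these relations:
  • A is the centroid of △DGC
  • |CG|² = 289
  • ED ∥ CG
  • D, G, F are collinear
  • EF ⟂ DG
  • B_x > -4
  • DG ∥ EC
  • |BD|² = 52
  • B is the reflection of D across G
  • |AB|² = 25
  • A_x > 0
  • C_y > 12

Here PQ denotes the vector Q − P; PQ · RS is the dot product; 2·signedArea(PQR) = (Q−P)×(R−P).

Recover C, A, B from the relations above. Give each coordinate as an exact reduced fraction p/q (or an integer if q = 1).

1. C_x = 0  [ED ∥ CG ∩ DG ∥ EC]
2. C_y = 13  [ED ∥ CG ∩ DG ∥ EC]
   → C = (0, 13)
3. A_x = 1  [A is the centroid of △DGC]
4. A_y = 1  [A is the centroid of △DGC]
   → A = (1, 1)
5. B_x = -3  [B is the reflection of D across G]
6. B_y = -2  [B is the reflection of D across G]
   → B = (-3, -2)

A = (1, 1)
B = (-3, -2)
C = (0, 13)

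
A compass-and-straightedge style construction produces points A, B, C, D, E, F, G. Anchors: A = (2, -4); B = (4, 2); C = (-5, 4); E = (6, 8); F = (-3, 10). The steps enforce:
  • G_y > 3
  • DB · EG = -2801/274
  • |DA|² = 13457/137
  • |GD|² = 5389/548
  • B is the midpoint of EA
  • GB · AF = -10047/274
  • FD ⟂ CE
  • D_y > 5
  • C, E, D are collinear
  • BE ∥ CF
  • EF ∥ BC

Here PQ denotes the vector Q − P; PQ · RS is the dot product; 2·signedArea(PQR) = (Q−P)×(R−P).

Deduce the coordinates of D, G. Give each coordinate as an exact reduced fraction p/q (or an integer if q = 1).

D = (-179/137, 732/137)
G = (369/274, 503/137)

1. D_x = -179/137  [C, E, D are collinear ∩ FD ⟂ CE]
2. D_y = 732/137  [C, E, D are collinear ∩ FD ⟂ CE]
   → D = (-179/137, 732/137)
3. G_x = 369/274  [GB · AF = -10047/274 ∩ DB · EG = -2801/274]
4. G_y = 503/137  [GB · AF = -10047/274 ∩ DB · EG = -2801/274]
   → G = (369/274, 503/137)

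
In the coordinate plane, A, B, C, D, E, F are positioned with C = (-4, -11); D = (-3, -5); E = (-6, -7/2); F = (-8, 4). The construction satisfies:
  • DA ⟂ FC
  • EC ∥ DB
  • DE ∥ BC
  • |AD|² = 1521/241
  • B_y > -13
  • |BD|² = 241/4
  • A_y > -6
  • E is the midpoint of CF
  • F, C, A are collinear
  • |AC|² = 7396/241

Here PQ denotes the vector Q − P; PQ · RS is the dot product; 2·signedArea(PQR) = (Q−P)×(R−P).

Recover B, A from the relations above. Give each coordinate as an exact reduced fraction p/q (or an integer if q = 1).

1. B_x = -1  [DE ∥ BC ∩ EC ∥ DB]
2. B_y = -25/2  [DE ∥ BC ∩ EC ∥ DB]
   → B = (-1, -25/2)
3. A_x = -1308/241  [F, C, A are collinear ∩ DA ⟂ FC]
4. A_y = -1361/241  [F, C, A are collinear ∩ DA ⟂ FC]
   → A = (-1308/241, -1361/241)

A = (-1308/241, -1361/241)
B = (-1, -25/2)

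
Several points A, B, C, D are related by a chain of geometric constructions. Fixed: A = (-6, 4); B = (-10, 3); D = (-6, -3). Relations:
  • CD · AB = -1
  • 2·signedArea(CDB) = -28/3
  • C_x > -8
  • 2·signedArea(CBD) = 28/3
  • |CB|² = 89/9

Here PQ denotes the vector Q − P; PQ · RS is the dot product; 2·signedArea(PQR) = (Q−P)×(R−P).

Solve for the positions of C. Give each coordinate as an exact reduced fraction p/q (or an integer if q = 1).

C = (-22/3, 4/3)

1. C_x = -22/3  [2·signedArea(CDB) = -28/3 ∩ CD · AB = -1]
2. C_y = 4/3  [2·signedArea(CDB) = -28/3 ∩ CD · AB = -1]
   → C = (-22/3, 4/3)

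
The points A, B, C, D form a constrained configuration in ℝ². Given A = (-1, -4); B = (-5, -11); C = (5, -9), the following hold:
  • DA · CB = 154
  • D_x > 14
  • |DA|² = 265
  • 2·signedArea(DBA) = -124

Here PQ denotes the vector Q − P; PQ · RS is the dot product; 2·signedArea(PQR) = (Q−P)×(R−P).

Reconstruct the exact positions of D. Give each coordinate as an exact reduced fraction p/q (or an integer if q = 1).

1. D_x = 15  [DA · CB = 154 ∩ 2·signedArea(DBA) = -124]
2. D_y = -7  [DA · CB = 154 ∩ 2·signedArea(DBA) = -124]
   → D = (15, -7)

D = (15, -7)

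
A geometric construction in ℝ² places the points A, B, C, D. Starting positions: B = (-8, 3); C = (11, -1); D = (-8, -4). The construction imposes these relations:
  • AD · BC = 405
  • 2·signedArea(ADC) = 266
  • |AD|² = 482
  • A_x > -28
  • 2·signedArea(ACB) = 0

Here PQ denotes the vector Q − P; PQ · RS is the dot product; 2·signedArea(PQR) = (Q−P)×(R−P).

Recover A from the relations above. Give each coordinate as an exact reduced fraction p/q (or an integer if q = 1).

1. A_x = -27  [2·signedArea(ACB) = 0 ∩ 2·signedArea(ADC) = 266]
2. A_y = 7  [2·signedArea(ACB) = 0 ∩ 2·signedArea(ADC) = 266]
   → A = (-27, 7)

A = (-27, 7)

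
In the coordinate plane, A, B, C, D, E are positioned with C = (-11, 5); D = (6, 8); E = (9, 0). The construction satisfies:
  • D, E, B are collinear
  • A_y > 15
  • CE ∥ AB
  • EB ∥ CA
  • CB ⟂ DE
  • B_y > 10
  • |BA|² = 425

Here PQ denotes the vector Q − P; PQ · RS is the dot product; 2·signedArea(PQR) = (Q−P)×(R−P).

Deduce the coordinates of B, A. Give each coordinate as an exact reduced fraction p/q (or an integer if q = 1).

1. B_x = 357/73  [D, E, B are collinear ∩ CB ⟂ DE]
2. B_y = 800/73  [D, E, B are collinear ∩ CB ⟂ DE]
   → B = (357/73, 800/73)
3. A_x = -1103/73  [CE ∥ AB ∩ EB ∥ CA]
4. A_y = 1165/73  [CE ∥ AB ∩ EB ∥ CA]
   → A = (-1103/73, 1165/73)

A = (-1103/73, 1165/73)
B = (357/73, 800/73)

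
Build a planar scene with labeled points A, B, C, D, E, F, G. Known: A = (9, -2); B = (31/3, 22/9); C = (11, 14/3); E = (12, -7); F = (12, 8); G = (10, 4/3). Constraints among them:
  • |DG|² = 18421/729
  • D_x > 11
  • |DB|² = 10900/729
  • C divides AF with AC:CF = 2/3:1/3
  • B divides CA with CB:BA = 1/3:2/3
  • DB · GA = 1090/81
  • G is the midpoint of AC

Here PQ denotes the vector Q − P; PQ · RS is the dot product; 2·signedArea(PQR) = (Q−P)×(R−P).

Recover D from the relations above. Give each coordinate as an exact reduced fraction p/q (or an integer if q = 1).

1. D_x = 103/9  [line 1·x + 10/3·y + -2587/81 = 0 ∩ |DG|² = 18421/729]
2. D_y = 166/27  [line 1·x + 10/3·y + -2587/81 = 0 ∩ |DG|² = 18421/729]
   → D = (103/9, 166/27)

D = (103/9, 166/27)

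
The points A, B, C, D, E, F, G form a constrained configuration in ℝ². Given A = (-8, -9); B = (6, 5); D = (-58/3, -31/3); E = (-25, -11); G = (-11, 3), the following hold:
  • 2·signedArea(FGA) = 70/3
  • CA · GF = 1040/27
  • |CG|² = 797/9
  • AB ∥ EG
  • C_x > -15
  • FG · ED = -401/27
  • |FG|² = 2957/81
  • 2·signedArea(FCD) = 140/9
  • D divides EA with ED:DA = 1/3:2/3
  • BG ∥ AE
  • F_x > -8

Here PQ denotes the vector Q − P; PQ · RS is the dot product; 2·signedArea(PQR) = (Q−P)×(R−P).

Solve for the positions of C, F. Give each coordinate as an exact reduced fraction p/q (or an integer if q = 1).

1. F_x = -70/9  [2·signedArea(FGA) = 70/3 ∩ FG · ED = -401/27]
2. F_y = -19/9  [2·signedArea(FGA) = 70/3 ∩ FG · ED = -401/27]
   → F = (-70/9, -19/9)
3. C_x = -44/3  [CA · GF = 1040/27 ∩ 2·signedArea(FCD) = 140/9]
4. C_y = -17/3  [CA · GF = 1040/27 ∩ 2·signedArea(FCD) = 140/9]
   → C = (-44/3, -17/3)

C = (-44/3, -17/3)
F = (-70/9, -19/9)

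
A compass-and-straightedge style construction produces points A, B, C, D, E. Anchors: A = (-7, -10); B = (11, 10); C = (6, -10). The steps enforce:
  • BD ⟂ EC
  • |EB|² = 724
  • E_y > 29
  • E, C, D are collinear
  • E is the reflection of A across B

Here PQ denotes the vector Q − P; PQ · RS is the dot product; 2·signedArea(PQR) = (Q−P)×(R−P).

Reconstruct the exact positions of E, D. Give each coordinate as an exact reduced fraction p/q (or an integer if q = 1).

D = (33819/2129, 15310/2129)
E = (29, 30)

1. E_x = 29  [E is the reflection of A across B]
2. E_y = 30  [E is the reflection of A across B]
   → E = (29, 30)
3. D_x = 33819/2129  [E, C, D are collinear ∩ BD ⟂ EC]
4. D_y = 15310/2129  [E, C, D are collinear ∩ BD ⟂ EC]
   → D = (33819/2129, 15310/2129)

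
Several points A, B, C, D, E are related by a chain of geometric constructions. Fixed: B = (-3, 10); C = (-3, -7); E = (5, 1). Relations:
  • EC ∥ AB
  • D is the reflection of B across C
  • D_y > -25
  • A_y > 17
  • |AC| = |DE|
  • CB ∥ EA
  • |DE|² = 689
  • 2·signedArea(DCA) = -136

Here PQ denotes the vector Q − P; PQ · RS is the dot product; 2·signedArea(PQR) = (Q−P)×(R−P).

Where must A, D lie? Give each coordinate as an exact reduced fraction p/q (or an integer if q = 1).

A = (5, 18)
D = (-3, -24)

1. A_x = 5  [EC ∥ AB ∩ CB ∥ EA]
2. A_y = 18  [EC ∥ AB ∩ CB ∥ EA]
   → A = (5, 18)
3. D_x = -3  [D is the reflection of B across C]
4. D_y = -24  [D is the reflection of B across C]
   → D = (-3, -24)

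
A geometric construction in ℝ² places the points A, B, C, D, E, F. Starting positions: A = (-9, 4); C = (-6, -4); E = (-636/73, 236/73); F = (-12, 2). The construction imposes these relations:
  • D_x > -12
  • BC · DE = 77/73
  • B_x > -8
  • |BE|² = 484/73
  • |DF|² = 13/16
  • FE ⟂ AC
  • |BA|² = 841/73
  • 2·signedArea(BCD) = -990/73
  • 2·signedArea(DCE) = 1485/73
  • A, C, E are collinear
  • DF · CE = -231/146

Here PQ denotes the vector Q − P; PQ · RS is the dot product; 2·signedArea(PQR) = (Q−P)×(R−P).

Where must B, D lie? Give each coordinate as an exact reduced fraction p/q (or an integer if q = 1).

1. D_x = -45/4  [2·signedArea(DCE) = 1485/73 ∩ DF · CE = -231/146]
2. D_y = 5/2  [2·signedArea(DCE) = 1485/73 ∩ DF · CE = -231/146]
   → D = (-45/4, 5/2)
3. B_x = -570/73  [2·signedArea(BCD) = -990/73 ∩ BC · DE = 77/73]
4. B_y = 60/73  [2·signedArea(BCD) = -990/73 ∩ BC · DE = 77/73]
   → B = (-570/73, 60/73)

B = (-570/73, 60/73)
D = (-45/4, 5/2)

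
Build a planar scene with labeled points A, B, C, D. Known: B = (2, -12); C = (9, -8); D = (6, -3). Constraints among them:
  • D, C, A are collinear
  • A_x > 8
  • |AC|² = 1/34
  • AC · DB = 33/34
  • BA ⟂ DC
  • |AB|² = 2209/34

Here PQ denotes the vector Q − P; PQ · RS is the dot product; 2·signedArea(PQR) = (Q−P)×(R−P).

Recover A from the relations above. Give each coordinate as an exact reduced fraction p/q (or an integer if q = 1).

1. A_x = 303/34  [D, C, A are collinear ∩ BA ⟂ DC]
2. A_y = -267/34  [D, C, A are collinear ∩ BA ⟂ DC]
   → A = (303/34, -267/34)

A = (303/34, -267/34)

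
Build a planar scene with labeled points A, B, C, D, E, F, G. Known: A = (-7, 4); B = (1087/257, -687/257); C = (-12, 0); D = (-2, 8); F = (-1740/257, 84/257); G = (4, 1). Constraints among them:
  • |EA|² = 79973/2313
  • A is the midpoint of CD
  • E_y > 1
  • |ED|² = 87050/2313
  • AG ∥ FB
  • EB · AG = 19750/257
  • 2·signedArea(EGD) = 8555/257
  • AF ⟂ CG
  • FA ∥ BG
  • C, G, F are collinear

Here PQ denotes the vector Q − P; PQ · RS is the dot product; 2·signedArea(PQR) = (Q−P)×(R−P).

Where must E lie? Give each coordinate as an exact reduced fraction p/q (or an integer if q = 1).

1. E_x = -389/257  [2·signedArea(EGD) = 8555/257 ∩ EB · AG = 19750/257]
2. E_y = 1453/771  [2·signedArea(EGD) = 8555/257 ∩ EB · AG = 19750/257]
   → E = (-389/257, 1453/771)

E = (-389/257, 1453/771)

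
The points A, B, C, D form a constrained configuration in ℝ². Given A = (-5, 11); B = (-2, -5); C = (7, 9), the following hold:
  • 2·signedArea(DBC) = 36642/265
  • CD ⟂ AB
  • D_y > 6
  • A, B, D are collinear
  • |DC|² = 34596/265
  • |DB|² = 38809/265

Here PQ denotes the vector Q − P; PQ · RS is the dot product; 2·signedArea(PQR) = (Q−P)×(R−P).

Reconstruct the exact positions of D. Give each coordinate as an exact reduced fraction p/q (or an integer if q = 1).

1. D_x = -1121/265  [A, B, D are collinear ∩ CD ⟂ AB]
2. D_y = 1827/265  [A, B, D are collinear ∩ CD ⟂ AB]
   → D = (-1121/265, 1827/265)

D = (-1121/265, 1827/265)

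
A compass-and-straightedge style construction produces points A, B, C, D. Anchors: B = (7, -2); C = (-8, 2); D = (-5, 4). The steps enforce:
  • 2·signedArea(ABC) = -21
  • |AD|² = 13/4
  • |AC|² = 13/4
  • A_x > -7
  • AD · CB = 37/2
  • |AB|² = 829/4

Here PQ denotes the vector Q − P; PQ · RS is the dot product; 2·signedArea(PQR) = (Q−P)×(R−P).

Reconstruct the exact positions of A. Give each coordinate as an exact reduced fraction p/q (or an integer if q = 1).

1. A_x = -13/2  [2·signedArea(ABC) = -21 ∩ AD · CB = 37/2]
2. A_y = 3  [2·signedArea(ABC) = -21 ∩ AD · CB = 37/2]
   → A = (-13/2, 3)

A = (-13/2, 3)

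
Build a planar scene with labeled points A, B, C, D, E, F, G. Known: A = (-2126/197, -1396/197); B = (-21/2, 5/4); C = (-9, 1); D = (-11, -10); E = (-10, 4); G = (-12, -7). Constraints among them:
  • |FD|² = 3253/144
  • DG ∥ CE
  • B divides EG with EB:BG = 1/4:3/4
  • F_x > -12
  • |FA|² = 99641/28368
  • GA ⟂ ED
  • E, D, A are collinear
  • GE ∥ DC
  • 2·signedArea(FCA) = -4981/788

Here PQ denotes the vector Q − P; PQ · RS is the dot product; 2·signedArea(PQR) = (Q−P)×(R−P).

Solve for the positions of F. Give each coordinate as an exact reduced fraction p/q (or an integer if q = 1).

F = (-67/6, -21/4)

1. F_x = -67/6  [line 1593/197·x + -353/197·y + 63741/788 = 0 ∩ |FD|² = 3253/144]
2. F_y = -21/4  [line 1593/197·x + -353/197·y + 63741/788 = 0 ∩ |FD|² = 3253/144]
   → F = (-67/6, -21/4)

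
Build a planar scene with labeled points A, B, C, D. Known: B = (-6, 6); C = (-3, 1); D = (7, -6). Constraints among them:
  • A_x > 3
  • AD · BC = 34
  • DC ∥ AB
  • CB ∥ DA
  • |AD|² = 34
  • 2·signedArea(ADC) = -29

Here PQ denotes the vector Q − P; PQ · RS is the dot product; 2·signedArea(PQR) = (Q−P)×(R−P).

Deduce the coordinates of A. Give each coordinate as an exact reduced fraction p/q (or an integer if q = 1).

1. A_x = 4  [DC ∥ AB ∩ CB ∥ DA]
2. A_y = -1  [DC ∥ AB ∩ CB ∥ DA]
   → A = (4, -1)

A = (4, -1)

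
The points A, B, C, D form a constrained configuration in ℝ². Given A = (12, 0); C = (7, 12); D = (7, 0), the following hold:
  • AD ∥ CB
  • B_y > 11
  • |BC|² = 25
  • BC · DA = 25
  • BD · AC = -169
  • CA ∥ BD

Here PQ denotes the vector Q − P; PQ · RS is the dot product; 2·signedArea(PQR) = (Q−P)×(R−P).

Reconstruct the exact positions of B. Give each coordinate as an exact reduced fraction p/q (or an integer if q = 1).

1. B_x = 2  [CA ∥ BD ∩ AD ∥ CB]
2. B_y = 12  [CA ∥ BD ∩ AD ∥ CB]
   → B = (2, 12)

B = (2, 12)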